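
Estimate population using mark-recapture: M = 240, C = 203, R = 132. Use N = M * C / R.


N = M * C / R = 240 * 203 / 132 = 48720 / 132 = 369.09 ≈ 369

369 individuals


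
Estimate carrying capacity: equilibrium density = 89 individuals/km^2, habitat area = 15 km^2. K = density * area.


K = 89 * 15 = 1335 individuals

1335 individuals


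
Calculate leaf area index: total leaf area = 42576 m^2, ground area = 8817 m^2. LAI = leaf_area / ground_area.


LAI = 42576 / 8817 = 4.8289 ≈ 4.83

4.83


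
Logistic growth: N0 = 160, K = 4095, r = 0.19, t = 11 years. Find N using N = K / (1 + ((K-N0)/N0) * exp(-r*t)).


(K - N0)/N0 = (4095 - 160)/160 = 3935/160 = 24.5938
r*t = 0.19 * 11 = 2.09; exp(-2.09) = 0.123687
24.5938 * 0.123687 = 3.04193
1 + 3.04193 = 4.04193
N = 4095 / 4.04193 = 1013.13 ≈ 1013

1013


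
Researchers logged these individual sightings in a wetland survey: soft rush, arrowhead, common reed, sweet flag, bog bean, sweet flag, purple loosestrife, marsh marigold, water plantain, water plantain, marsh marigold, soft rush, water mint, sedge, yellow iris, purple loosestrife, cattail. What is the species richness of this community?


Total individuals logged = 17
Distinct species (count of individuals): soft rush (2), arrowhead (1), common reed (1), sweet flag (2), bog bean (1), purple loosestrife (2), marsh marigold (2), water plantain (2), water mint (1), sedge (1), yellow iris (1), cattail (1)
Species richness = number of distinct species = 12

12


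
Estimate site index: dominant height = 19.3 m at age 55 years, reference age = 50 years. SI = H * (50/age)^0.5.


50/55 = 0.909091
(0.909091)^0.5 = 0.953463
SI = 19.3 * 0.953463 = 18.4018 ≈ 18.4 m

18.4 m


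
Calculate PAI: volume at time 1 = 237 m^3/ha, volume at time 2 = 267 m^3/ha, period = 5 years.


PAI = (V2 - V1) / period = (267 - 237) / 5 = 30 / 5 = 6.00 m^3/ha/yr

6.00 m^3/ha/yr


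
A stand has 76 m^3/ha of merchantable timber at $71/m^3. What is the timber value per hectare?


Value = 76 * 71 = $5396/ha

$5396/ha


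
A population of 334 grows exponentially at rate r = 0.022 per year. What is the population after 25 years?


r*t = 0.022 * 25 = 0.55
exp(0.55) = 1.73325
N = 334 * 1.73325 = 578.906 ≈ 579

579


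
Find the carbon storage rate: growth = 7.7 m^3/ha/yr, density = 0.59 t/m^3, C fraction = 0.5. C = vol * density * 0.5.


C = 7.7 * 0.59 * 0.5 = 2.2715 ≈ 2.27 t C/ha/yr

2.27 t C/ha/yr


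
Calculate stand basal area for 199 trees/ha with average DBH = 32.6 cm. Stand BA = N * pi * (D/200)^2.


(D/200)^2 = (32.6/200)^2 = 0.163^2 = 0.026569
Individual BA = 3.141593 * 0.026569 = 0.0834690 m^2
Stand BA = 199 * 0.0834690 = 16.6103 ≈ 16.61 m^2/ha

16.61 m^2/ha


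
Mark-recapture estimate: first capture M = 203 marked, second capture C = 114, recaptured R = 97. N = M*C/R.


N = M * C / R = 203 * 114 / 97 = 23142 / 97 = 238.58 ≈ 239

239 individuals


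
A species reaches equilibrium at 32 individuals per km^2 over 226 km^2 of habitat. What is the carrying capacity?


K = 32 * 226 = 7232 individuals

7232 individuals


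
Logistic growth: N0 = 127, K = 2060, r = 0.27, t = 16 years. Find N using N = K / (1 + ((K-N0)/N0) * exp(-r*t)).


(K - N0)/N0 = (2060 - 127)/127 = 1933/127 = 15.2205
r*t = 0.27 * 16 = 4.32; exp(-4.32) = 0.0132999
15.2205 * 0.0132999 = 0.202431
1 + 0.202431 = 1.20243
N = 2060 / 1.20243 = 1713.20 ≈ 1713

1713


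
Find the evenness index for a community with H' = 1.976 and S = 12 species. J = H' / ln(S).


ln(12) = 2.48491
J = H' / ln(S) = 1.976 / 2.48491 = 0.795200 ≈ 0.7952

0.7952


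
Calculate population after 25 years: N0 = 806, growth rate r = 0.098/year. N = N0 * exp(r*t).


r*t = 0.098 * 25 = 2.45
exp(2.45) = 11.5883
N = 806 * 11.5883 = 9340.17 ≈ 9340

9340


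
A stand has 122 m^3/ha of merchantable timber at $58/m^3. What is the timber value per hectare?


Value = 122 * 58 = $7076/ha

$7076/ha


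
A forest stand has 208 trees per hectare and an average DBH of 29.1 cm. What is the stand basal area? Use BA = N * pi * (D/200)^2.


(D/200)^2 = (29.1/200)^2 = 0.1455^2 = 0.02117025
Individual BA = 3.141593 * 0.02117025 = 0.0665083 m^2
Stand BA = 208 * 0.0665083 = 13.8337 ≈ 13.83 m^2/ha

13.83 m^2/ha


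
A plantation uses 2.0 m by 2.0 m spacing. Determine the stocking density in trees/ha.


N = 10000 / 2.0^2 = 10000 / 4 = 2500.00 ≈ 2500 trees/ha

2500 trees/ha


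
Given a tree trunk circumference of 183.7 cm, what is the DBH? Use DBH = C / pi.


DBH = C / pi = 183.7 / 3.141593 = 58.4735 ≈ 58.47 cm

58.47 cm


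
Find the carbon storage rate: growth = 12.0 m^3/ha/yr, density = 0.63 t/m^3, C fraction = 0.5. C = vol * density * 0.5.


C = 12.0 * 0.63 * 0.5 = 3.78 t C/ha/yr

3.78 t C/ha/yr


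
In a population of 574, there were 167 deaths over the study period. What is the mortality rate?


Mortality rate = 167 / 574 = 0.290941 ≈ 0.2909

0.2909


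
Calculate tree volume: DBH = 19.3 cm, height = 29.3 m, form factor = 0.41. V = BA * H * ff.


(D/200)^2 = (19.3/200)^2 = 0.0965^2 = 0.00931225
BA = 3.141593 * 0.00931225 = 0.0292553 m^2
V = 0.0292553 * 29.3 * 0.41 = 0.351444 ≈ 0.351 m^3

0.351 m^3


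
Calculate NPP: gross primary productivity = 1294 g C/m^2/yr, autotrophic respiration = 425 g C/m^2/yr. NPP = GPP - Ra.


NPP = GPP - Ra = 1294 - 425 = 869 g C/m^2/yr

869 g C/m^2/yr


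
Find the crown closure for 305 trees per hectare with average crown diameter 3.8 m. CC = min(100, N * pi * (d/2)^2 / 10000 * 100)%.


(d/2)^2 = (3.8/2)^2 = 1.9^2 = 3.61
Crown area = 3.141593 * 3.61 = 11.3412 m^2
N * area / 10000 * 100 = 305 * 11.3412 / 10000 * 100 = 34.5907
CC = min(100, 34.5907) = 34.5907 ≈ 34.6%

34.6%


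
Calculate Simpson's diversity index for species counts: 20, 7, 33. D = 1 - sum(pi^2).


Total N = 20 + 7 + 33 = 60
Per-species terms:
  p = 20/60 = 0.333333; p^2 = 0.333333^2 = 0.111111
  p = 7/60 = 0.116667; p^2 = 0.116667^2 = 0.013611
  p = 33/60 = 0.550000; p^2 = 0.550000^2 = 0.302500
sum(p^2) = 0.111111 + 0.013611 + 0.302500 = 0.427222
D = 1 - 0.427222 = 0.572778 ≈ 0.5728

0.5728


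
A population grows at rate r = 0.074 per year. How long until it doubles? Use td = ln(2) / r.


td = ln(2) / 0.074 = 0.693147 / 0.074 = 9.36685 ≈ 9.4 years

9.4 years


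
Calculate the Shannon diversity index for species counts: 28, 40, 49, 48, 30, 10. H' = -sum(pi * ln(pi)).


Total N = 28 + 40 + 49 + 48 + 30 + 10 = 205
Per-species terms:
  p = 28/205 = 0.136585; ln(p) = -1.990808; p*ln(p) = 0.136585 * (-1.990808) = -0.271915
  p = 40/205 = 0.195122; ln(p) = -1.634130; p*ln(p) = 0.195122 * (-1.634130) = -0.318855
  p = 49/205 = 0.239024; ln(p) = -1.431191; p*ln(p) = 0.239024 * (-1.431191) = -0.342089
  p = 48/205 = 0.234146; ln(p) = -1.451810; p*ln(p) = 0.234146 * (-1.451810) = -0.339936
  p = 30/205 = 0.146341; ln(p) = -1.921816; p*ln(p) = 0.146341 * (-1.921816) = -0.281240
  p = 10/205 = 0.048780; ln(p) = -3.020435; p*ln(p) = 0.048780 * (-3.020435) = -0.147337
sum(p*ln(p)) = (-0.271915) + (-0.318855) + (-0.342089) + (-0.339936) + (-0.281240) + (-0.147337) = -1.701372
H' = -(-1.701372) = 1.701372 ≈ 1.7014

1.7014


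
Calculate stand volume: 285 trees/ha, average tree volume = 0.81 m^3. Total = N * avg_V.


V_stand = 285 * 0.81 = 230.85 ≈ 230.9 m^3/ha

230.9 m^3/ha


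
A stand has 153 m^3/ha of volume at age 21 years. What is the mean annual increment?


MAI = 153 / 21 = 7.2857 ≈ 7.29 m^3/ha/yr

7.29 m^3/ha/yr


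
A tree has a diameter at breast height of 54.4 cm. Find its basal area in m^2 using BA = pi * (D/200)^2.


D/200 = 54.4/200 = 0.272 m
(D/200)^2 = 0.272^2 = 0.073984
BA = 3.141593 * 0.073984 = 0.232428 ≈ 0.2324 m^2

0.2324 m^2


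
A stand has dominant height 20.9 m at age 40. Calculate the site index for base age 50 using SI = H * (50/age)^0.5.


50/40 = 1.25000
(1.25000)^0.5 = 1.11803
SI = 20.9 * 1.11803 = 23.3668 ≈ 23.4 m

23.4 m


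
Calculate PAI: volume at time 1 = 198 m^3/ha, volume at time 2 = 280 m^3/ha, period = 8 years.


PAI = (V2 - V1) / period = (280 - 198) / 8 = 82 / 8 = 10.25 m^3/ha/yr

10.25 m^3/ha/yr


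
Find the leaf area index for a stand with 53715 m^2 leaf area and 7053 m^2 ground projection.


LAI = 53715 / 7053 = 7.6159 ≈ 7.62

7.62


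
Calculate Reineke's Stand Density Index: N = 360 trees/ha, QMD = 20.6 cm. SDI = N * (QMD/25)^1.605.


QMD/25 = 20.6/25 = 0.824
(0.824)^1.605 = exp(1.605 * ln(0.824)) = exp(1.605 * (-0.193585)) = exp(-0.310704) = 0.732931
SDI = 360 * 0.732931 = 263.855 ≈ 264

264


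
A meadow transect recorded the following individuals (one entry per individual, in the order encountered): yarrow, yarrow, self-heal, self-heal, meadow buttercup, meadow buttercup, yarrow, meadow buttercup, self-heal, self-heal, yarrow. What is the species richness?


Total individuals logged = 11
Distinct species (count of individuals): yarrow (4), self-heal (4), meadow buttercup (3)
Species richness = number of distinct species = 3

3


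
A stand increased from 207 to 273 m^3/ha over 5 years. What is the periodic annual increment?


PAI = (V2 - V1) / period = (273 - 207) / 5 = 66 / 5 = 13.20 m^3/ha/yr

13.20 m^3/ha/yr


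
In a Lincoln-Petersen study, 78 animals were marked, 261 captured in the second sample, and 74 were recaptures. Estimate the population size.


N = M * C / R = 78 * 261 / 74 = 20358 / 74 = 275.11 ≈ 275

275 individuals


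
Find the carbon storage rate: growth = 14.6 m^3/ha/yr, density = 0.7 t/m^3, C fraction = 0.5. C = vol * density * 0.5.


C = 14.6 * 0.7 * 0.5 = 5.11 t C/ha/yr

5.11 t C/ha/yr


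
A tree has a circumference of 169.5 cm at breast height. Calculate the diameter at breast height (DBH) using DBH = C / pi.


DBH = C / pi = 169.5 / 3.141593 = 53.9535 ≈ 53.95 cm

53.95 cm


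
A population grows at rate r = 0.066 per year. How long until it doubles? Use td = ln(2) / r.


td = ln(2) / 0.066 = 0.693147 / 0.066 = 10.5022 ≈ 10.5 years

10.5 years


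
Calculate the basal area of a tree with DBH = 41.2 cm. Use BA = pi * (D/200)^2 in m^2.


D/200 = 41.2/200 = 0.206 m
(D/200)^2 = 0.206^2 = 0.042436
BA = 3.141593 * 0.042436 = 0.133317 ≈ 0.1333 m^2

0.1333 m^2


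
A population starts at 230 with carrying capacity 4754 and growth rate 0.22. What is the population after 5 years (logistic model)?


(K - N0)/N0 = (4754 - 230)/230 = 4524/230 = 19.6696
r*t = 0.22 * 5 = 1.1; exp(-1.1) = 0.332871
19.6696 * 0.332871 = 6.54744
1 + 6.54744 = 7.54744
N = 4754 / 7.54744 = 629.882 ≈ 630

630


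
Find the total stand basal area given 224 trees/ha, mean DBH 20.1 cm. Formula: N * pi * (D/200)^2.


(D/200)^2 = (20.1/200)^2 = 0.1005^2 = 0.01010025
Individual BA = 3.141593 * 0.01010025 = 0.0317309 m^2
Stand BA = 224 * 0.0317309 = 7.10772 ≈ 7.11 m^2/ha

7.11 m^2/ha


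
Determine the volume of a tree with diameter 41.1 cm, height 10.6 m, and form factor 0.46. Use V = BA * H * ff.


(D/200)^2 = (41.1/200)^2 = 0.2055^2 = 0.04223025
BA = 3.141593 * 0.04223025 = 0.132670 m^2
V = 0.132670 * 10.6 * 0.46 = 0.646899 ≈ 0.647 m^3

0.647 m^3


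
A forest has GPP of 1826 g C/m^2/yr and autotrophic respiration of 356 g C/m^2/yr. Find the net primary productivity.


NPP = GPP - Ra = 1826 - 356 = 1470 g C/m^2/yr

1470 g C/m^2/yr


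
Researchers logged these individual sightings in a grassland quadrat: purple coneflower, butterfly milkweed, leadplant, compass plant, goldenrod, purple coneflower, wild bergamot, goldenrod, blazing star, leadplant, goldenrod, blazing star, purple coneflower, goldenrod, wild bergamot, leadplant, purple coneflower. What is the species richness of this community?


Total individuals logged = 17
Distinct species (count of individuals): purple coneflower (4), butterfly milkweed (1), leadplant (3), compass plant (1), goldenrod (4), wild bergamot (2), blazing star (2)
Species richness = number of distinct species = 7

7


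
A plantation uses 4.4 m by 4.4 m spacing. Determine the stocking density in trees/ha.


N = 10000 / 4.4^2 = 10000 / 19.36 = 516.529 ≈ 517 trees/ha

517 trees/ha


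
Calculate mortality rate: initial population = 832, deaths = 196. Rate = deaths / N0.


Mortality rate = 196 / 832 = 0.235577 ≈ 0.2356

0.2356


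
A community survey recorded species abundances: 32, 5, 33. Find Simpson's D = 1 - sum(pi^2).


Total N = 32 + 5 + 33 = 70
Per-species terms:
  p = 32/70 = 0.457143; p^2 = 0.457143^2 = 0.208980
  p = 5/70 = 0.071429; p^2 = 0.071429^2 = 0.005102
  p = 33/70 = 0.471429; p^2 = 0.471429^2 = 0.222245
sum(p^2) = 0.208980 + 0.005102 + 0.222245 = 0.436327
D = 1 - 0.436327 = 0.563673 ≈ 0.5637

0.5637


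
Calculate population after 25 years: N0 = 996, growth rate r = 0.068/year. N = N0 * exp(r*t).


r*t = 0.068 * 25 = 1.7
exp(1.7) = 5.47395
N = 996 * 5.47395 = 5452.05 ≈ 5452

5452


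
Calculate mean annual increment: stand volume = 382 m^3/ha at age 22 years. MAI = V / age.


MAI = 382 / 22 = 17.3636 ≈ 17.36 m^3/ha/yr

17.36 m^3/ha/yr


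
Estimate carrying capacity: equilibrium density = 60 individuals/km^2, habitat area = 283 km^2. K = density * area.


K = 60 * 283 = 16980 individuals

16980 individuals


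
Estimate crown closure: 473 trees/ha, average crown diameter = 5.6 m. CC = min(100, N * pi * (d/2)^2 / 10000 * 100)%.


(d/2)^2 = (5.6/2)^2 = 2.8^2 = 7.84
Crown area = 3.141593 * 7.84 = 24.6301 m^2
N * area / 10000 * 100 = 473 * 24.6301 / 10000 * 100 = 116.500
CC = min(100, 116.500) = 100%

100%


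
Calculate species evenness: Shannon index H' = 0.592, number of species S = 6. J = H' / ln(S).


ln(6) = 1.79176
J = H' / ln(S) = 0.592 / 1.79176 = 0.330401 ≈ 0.3304

0.3304


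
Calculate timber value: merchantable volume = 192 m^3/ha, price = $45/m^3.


Value = 192 * 45 = $8640/ha

$8640/ha


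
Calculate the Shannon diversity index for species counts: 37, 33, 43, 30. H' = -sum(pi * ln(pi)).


Total N = 37 + 33 + 43 + 30 = 143
Per-species terms:
  p = 37/143 = 0.258741; ln(p) = -1.351928; p*ln(p) = 0.258741 * (-1.351928) = -0.349799
  p = 33/143 = 0.230769; ln(p) = -1.466338; p*ln(p) = 0.230769 * (-1.466338) = -0.338385
  p = 43/143 = 0.300699; ln(p) = -1.201646; p*ln(p) = 0.300699 * (-1.201646) = -0.361334
  p = 30/143 = 0.209790; ln(p) = -1.561648; p*ln(p) = 0.209790 * (-1.561648) = -0.327618
sum(p*ln(p)) = (-0.349799) + (-0.338385) + (-0.361334) + (-0.327618) = -1.377136
H' = -(-1.377136) = 1.377136 ≈ 1.3771

1.3771


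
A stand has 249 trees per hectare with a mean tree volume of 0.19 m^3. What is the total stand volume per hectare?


V_stand = 249 * 0.19 = 47.31 ≈ 47.3 m^3/ha

47.3 m^3/ha


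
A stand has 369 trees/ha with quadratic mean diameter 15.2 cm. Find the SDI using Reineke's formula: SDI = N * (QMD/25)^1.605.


QMD/25 = 15.2/25 = 0.608
(0.608)^1.605 = exp(1.605 * ln(0.608)) = exp(1.605 * (-0.497580)) = exp(-0.798616) = 0.449951
SDI = 369 * 0.449951 = 166.032 ≈ 166

166


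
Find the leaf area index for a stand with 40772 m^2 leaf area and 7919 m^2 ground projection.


LAI = 40772 / 7919 = 5.1486 ≈ 5.15

5.15


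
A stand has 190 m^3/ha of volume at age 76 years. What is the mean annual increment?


MAI = 190 / 76 = 2.50 m^3/ha/yr

2.50 m^3/ha/yr


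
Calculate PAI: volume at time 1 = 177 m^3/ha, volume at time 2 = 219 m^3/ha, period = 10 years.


PAI = (V2 - V1) / period = (219 - 177) / 10 = 42 / 10 = 4.20 m^3/ha/yr

4.20 m^3/ha/yr


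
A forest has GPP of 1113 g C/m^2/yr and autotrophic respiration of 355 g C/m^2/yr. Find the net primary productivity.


NPP = GPP - Ra = 1113 - 355 = 758 g C/m^2/yr

758 g C/m^2/yr


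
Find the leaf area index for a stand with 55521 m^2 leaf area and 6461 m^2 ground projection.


LAI = 55521 / 6461 = 8.5933 ≈ 8.59

8.59


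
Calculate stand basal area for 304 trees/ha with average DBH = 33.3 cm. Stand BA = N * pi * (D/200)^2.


(D/200)^2 = (33.3/200)^2 = 0.1665^2 = 0.02772225
Individual BA = 3.141593 * 0.02772225 = 0.0870920 m^2
Stand BA = 304 * 0.0870920 = 26.4760 ≈ 26.48 m^2/ha

26.48 m^2/ha


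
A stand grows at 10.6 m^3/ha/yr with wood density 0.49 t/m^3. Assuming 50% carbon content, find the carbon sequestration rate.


C = 10.6 * 0.49 * 0.5 = 2.597 ≈ 2.60 t C/ha/yr

2.60 t C/ha/yr


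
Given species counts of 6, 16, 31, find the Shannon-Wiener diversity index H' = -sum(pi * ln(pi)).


Total N = 6 + 16 + 31 = 53
Per-species terms:
  p = 6/53 = 0.113208; ln(p) = -2.178528; p*ln(p) = 0.113208 * (-2.178528) = -0.246627
  p = 16/53 = 0.301887; ln(p) = -1.197703; p*ln(p) = 0.301887 * (-1.197703) = -0.361571
  p = 31/53 = 0.584906; ln(p) = -0.536304; p*ln(p) = 0.584906 * (-0.536304) = -0.313687
sum(p*ln(p)) = (-0.246627) + (-0.361571) + (-0.313687) = -0.921885
H' = -(-0.921885) = 0.921885 ≈ 0.9219

0.9219


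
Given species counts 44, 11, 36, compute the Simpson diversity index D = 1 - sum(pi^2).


Total N = 44 + 11 + 36 = 91
Per-species terms:
  p = 44/91 = 0.483516; p^2 = 0.483516^2 = 0.233788
  p = 11/91 = 0.120879; p^2 = 0.120879^2 = 0.014612
  p = 36/91 = 0.395604; p^2 = 0.395604^2 = 0.156503
sum(p^2) = 0.233788 + 0.014612 + 0.156503 = 0.404903
D = 1 - 0.404903 = 0.595097 ≈ 0.5951

0.5951


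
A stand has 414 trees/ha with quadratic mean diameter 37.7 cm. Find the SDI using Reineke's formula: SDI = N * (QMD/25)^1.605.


QMD/25 = 37.7/25 = 1.508
(1.508)^1.605 = exp(1.605 * ln(1.508)) = exp(1.605 * 0.410784) = exp(0.659308) = 1.93345
SDI = 414 * 1.93345 = 800.448 ≈ 800

800


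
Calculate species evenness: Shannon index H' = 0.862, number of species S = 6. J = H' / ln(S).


ln(6) = 1.79176
J = H' / ln(S) = 0.862 / 1.79176 = 0.481091 ≈ 0.4811

0.4811


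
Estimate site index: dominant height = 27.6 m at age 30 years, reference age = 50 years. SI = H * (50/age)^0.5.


50/30 = 1.66667
(1.66667)^0.5 = 1.29100
SI = 27.6 * 1.29100 = 35.6316 ≈ 35.6 m

35.6 m


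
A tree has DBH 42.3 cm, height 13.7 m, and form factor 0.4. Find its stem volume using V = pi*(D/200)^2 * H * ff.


(D/200)^2 = (42.3/200)^2 = 0.2115^2 = 0.04473225
BA = 3.141593 * 0.04473225 = 0.140531 m^2
V = 0.140531 * 13.7 * 0.4 = 0.770110 ≈ 0.770 m^3

0.770 m^3


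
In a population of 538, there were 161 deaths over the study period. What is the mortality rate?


Mortality rate = 161 / 538 = 0.299257 ≈ 0.2993

0.2993


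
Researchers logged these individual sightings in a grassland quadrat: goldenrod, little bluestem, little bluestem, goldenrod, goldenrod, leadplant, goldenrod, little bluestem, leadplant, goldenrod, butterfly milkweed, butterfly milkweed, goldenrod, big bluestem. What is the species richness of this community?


Total individuals logged = 14
Distinct species (count of individuals): goldenrod (6), little bluestem (3), leadplant (2), butterfly milkweed (2), big bluestem (1)
Species richness = number of distinct species = 5

5


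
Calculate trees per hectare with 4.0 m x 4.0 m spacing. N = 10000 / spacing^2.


N = 10000 / 4.0^2 = 10000 / 16 = 625.000 ≈ 625 trees/ha

625 trees/ha


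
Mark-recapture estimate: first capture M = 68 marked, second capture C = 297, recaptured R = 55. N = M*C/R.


N = M * C / R = 68 * 297 / 55 = 20196 / 55 = 367.20 ≈ 367

367 individuals


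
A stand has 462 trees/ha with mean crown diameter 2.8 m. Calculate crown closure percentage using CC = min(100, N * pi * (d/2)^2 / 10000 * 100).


(d/2)^2 = (2.8/2)^2 = 1.4^2 = 1.96
Crown area = 3.141593 * 1.96 = 6.15752 m^2
N * area / 10000 * 100 = 462 * 6.15752 / 10000 * 100 = 28.4477
CC = min(100, 28.4477) = 28.4477 ≈ 28.4%

28.4%


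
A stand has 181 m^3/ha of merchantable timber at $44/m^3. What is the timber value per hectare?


Value = 181 * 44 = $7964/ha

$7964/ha


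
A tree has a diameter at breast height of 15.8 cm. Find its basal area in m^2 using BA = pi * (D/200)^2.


D/200 = 15.8/200 = 0.079 m
(D/200)^2 = 0.079^2 = 0.006241
BA = 3.141593 * 0.006241 = 0.0196067 ≈ 0.0196 m^2

0.0196 m^2


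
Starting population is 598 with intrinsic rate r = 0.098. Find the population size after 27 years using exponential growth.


r*t = 0.098 * 27 = 2.646
exp(2.646) = 14.0975
N = 598 * 14.0975 = 8430.31 ≈ 8430

8430


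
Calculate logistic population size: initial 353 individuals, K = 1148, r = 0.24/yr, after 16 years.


(K - N0)/N0 = (1148 - 353)/353 = 795/353 = 2.25212
r*t = 0.24 * 16 = 3.84; exp(-3.84) = 0.0214936
2.25212 * 0.0214936 = 0.0484062
1 + 0.0484062 = 1.04841
N = 1148 / 1.04841 = 1094.99 ≈ 1095

1095


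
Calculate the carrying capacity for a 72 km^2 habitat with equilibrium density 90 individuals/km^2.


K = 90 * 72 = 6480 individuals

6480 individuals


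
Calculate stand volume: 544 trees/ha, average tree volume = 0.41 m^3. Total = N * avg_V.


V_stand = 544 * 0.41 = 223.04 ≈ 223.0 m^3/ha

223.0 m^3/ha


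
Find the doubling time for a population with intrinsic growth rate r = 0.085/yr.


td = ln(2) / 0.085 = 0.693147 / 0.085 = 8.15467 ≈ 8.2 years

8.2 years


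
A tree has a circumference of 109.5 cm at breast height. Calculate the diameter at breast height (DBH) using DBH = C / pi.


DBH = C / pi = 109.5 / 3.141593 = 34.8549 ≈ 34.85 cm

34.85 cm


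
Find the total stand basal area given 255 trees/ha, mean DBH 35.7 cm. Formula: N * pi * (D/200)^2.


(D/200)^2 = (35.7/200)^2 = 0.1785^2 = 0.03186225
Individual BA = 3.141593 * 0.03186225 = 0.100098 m^2
Stand BA = 255 * 0.100098 = 25.5250 ≈ 25.53 m^2/ha

25.53 m^2/ha


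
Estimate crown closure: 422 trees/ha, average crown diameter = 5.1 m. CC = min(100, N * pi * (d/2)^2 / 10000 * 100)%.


(d/2)^2 = (5.1/2)^2 = 2.55^2 = 6.5025
Crown area = 3.141593 * 6.5025 = 20.4282 m^2
N * area / 10000 * 100 = 422 * 20.4282 / 10000 * 100 = 86.2070
CC = min(100, 86.2070) = 86.2070 ≈ 86.2%

86.2%


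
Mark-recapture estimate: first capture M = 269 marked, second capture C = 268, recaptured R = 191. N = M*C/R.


N = M * C / R = 269 * 268 / 191 = 72092 / 191 = 377.45 ≈ 377

377 individuals


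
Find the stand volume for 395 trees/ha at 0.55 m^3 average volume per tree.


V_stand = 395 * 0.55 = 217.25 ≈ 217.3 m^3/ha

217.3 m^3/ha


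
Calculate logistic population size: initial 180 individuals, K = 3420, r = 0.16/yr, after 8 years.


(K - N0)/N0 = (3420 - 180)/180 = 3240/180 = 18.0000
r*t = 0.16 * 8 = 1.28; exp(-1.28) = 0.278037
18.0000 * 0.278037 = 5.00467
1 + 5.00467 = 6.00467
N = 3420 / 6.00467 = 569.557 ≈ 570

570


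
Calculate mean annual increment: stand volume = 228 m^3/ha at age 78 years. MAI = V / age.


MAI = 228 / 78 = 2.9231 ≈ 2.92 m^3/ha/yr

2.92 m^3/ha/yr


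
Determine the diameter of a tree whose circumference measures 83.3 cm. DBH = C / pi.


DBH = C / pi = 83.3 / 3.141593 = 26.5152 ≈ 26.52 cm

26.52 cm


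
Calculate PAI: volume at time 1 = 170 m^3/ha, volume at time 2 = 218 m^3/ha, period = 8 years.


PAI = (V2 - V1) / period = (218 - 170) / 8 = 48 / 8 = 6.00 m^3/ha/yr

6.00 m^3/ha/yr


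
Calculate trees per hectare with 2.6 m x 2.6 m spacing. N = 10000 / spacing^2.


N = 10000 / 2.6^2 = 10000 / 6.76 = 1479.29 ≈ 1479 trees/ha

1479 trees/ha


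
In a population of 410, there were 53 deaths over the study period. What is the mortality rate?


Mortality rate = 53 / 410 = 0.129268 ≈ 0.1293

0.1293


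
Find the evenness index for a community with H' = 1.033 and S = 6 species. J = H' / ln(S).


ln(6) = 1.79176
J = H' / ln(S) = 1.033 / 1.79176 = 0.576528 ≈ 0.5765

0.5765


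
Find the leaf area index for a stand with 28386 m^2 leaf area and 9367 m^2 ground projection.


LAI = 28386 / 9367 = 3.0304 ≈ 3.03

3.03


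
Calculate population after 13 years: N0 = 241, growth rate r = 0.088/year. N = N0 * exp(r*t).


r*t = 0.088 * 13 = 1.144
exp(1.144) = 3.13930
N = 241 * 3.13930 = 756.571 ≈ 757

757


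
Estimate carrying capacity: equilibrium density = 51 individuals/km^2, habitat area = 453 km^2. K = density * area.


K = 51 * 453 = 23103 individuals

23103 individuals


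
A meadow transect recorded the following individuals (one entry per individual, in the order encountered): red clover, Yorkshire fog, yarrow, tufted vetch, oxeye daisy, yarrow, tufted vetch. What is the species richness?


Total individuals logged = 7
Distinct species (count of individuals): red clover (1), Yorkshire fog (1), yarrow (2), tufted vetch (2), oxeye daisy (1)
Species richness = number of distinct species = 5

5


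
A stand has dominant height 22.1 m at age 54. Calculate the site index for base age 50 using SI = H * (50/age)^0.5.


50/54 = 0.925926
(0.925926)^0.5 = 0.962250
SI = 22.1 * 0.962250 = 21.2657 ≈ 21.3 m

21.3 m


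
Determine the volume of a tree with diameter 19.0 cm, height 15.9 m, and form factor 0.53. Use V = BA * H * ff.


(D/200)^2 = (19.0/200)^2 = 0.095^2 = 0.009025
BA = 3.141593 * 0.009025 = 0.0283529 m^2
V = 0.0283529 * 15.9 * 0.53 = 0.238930 ≈ 0.239 m^3

0.239 m^3


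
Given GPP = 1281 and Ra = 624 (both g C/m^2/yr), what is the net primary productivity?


NPP = GPP - Ra = 1281 - 624 = 657 g C/m^2/yr

657 g C/m^2/yr


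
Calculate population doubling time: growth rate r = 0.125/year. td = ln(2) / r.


td = ln(2) / 0.125 = 0.693147 / 0.125 = 5.54518 ≈ 5.5 years

5.5 years


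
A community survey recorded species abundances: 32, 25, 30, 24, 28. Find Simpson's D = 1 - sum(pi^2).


Total N = 32 + 25 + 30 + 24 + 28 = 139
Per-species terms:
  p = 32/139 = 0.230216; p^2 = 0.230216^2 = 0.052999
  p = 25/139 = 0.179856; p^2 = 0.179856^2 = 0.032348
  p = 30/139 = 0.215827; p^2 = 0.215827^2 = 0.046581
  p = 24/139 = 0.172662; p^2 = 0.172662^2 = 0.029812
  p = 28/139 = 0.201439; p^2 = 0.201439^2 = 0.040578
sum(p^2) = 0.052999 + 0.032348 + 0.046581 + 0.029812 + 0.040578 = 0.202318
D = 1 - 0.202318 = 0.797682 ≈ 0.7977

0.7977


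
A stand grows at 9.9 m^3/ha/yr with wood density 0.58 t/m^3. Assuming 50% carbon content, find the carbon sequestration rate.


C = 9.9 * 0.58 * 0.5 = 2.871 ≈ 2.87 t C/ha/yr

2.87 t C/ha/yr


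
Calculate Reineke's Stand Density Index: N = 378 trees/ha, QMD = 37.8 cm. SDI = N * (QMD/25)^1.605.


QMD/25 = 37.8/25 = 1.512
(1.512)^1.605 = exp(1.605 * ln(1.512)) = exp(1.605 * 0.413433) = exp(0.663560) = 1.94169
SDI = 378 * 1.94169 = 733.959 ≈ 734

734


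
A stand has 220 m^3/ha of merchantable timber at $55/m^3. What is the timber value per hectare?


Value = 220 * 55 = $12100/ha

$12100/ha


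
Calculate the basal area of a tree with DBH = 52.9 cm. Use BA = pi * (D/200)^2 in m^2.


D/200 = 52.9/200 = 0.2645 m
(D/200)^2 = 0.2645^2 = 0.06996025
BA = 3.141593 * 0.06996025 = 0.219787 ≈ 0.2198 m^2

0.2198 m^2


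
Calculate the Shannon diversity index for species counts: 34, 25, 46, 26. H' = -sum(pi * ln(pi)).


Total N = 34 + 25 + 46 + 26 = 131
Per-species terms:
  p = 34/131 = 0.259542; ln(p) = -1.348837; p*ln(p) = 0.259542 * (-1.348837) = -0.350080
  p = 25/131 = 0.190840; ln(p) = -1.656320; p*ln(p) = 0.190840 * (-1.656320) = -0.316092
  p = 46/131 = 0.351145; ln(p) = -1.046556; p*ln(p) = 0.351145 * (-1.046556) = -0.367493
  p = 26/131 = 0.198473; ln(p) = -1.617102; p*ln(p) = 0.198473 * (-1.617102) = -0.320951
sum(p*ln(p)) = (-0.350080) + (-0.316092) + (-0.367493) + (-0.320951) = -1.354616
H' = -(-1.354616) = 1.354616 ≈ 1.3546

1.3546


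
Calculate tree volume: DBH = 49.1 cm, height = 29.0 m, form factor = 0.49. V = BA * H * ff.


(D/200)^2 = (49.1/200)^2 = 0.2455^2 = 0.06027025
BA = 3.141593 * 0.06027025 = 0.189345 m^2
V = 0.189345 * 29.0 * 0.49 = 2.69059 ≈ 2.691 m^3

2.691 m^3


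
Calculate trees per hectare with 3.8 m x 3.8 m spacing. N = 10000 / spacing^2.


N = 10000 / 3.8^2 = 10000 / 14.44 = 692.521 ≈ 693 trees/ha

693 trees/ha


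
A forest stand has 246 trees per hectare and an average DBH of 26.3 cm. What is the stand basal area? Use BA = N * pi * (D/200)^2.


(D/200)^2 = (26.3/200)^2 = 0.1315^2 = 0.01729225
Individual BA = 3.141593 * 0.01729225 = 0.0543252 m^2
Stand BA = 246 * 0.0543252 = 13.3640 ≈ 13.36 m^2/ha

13.36 m^2/ha


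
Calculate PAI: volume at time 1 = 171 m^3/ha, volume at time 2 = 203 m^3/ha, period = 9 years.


PAI = (V2 - V1) / period = (203 - 171) / 9 = 32 / 9 = 3.5556 ≈ 3.56 m^3/ha/yr

3.56 m^3/ha/yr


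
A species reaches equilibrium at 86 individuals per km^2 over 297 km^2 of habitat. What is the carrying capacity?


K = 86 * 297 = 25542 individuals

25542 individuals


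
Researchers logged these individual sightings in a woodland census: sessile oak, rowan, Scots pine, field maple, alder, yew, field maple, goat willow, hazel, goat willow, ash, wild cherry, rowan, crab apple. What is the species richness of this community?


Total individuals logged = 14
Distinct species (count of individuals): sessile oak (1), rowan (2), Scots pine (1), field maple (2), alder (1), yew (1), goat willow (2), hazel (1), ash (1), wild cherry (1), crab apple (1)
Species richness = number of distinct species = 11

11


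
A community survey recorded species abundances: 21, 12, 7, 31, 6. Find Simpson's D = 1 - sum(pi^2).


Total N = 21 + 12 + 7 + 31 + 6 = 77
Per-species terms:
  p = 21/77 = 0.272727; p^2 = 0.272727^2 = 0.074380
  p = 12/77 = 0.155844; p^2 = 0.155844^2 = 0.024287
  p = 7/77 = 0.090909; p^2 = 0.090909^2 = 0.008264
  p = 31/77 = 0.402597; p^2 = 0.402597^2 = 0.162084
  p = 6/77 = 0.077922; p^2 = 0.077922^2 = 0.006072
sum(p^2) = 0.074380 + 0.024287 + 0.008264 + 0.162084 + 0.006072 = 0.275087
D = 1 - 0.275087 = 0.724913 ≈ 0.7249

0.7249


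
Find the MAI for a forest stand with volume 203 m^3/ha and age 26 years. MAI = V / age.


MAI = 203 / 26 = 7.8077 ≈ 7.81 m^3/ha/yr

7.81 m^3/ha/yr


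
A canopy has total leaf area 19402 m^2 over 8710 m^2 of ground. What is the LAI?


LAI = 19402 / 8710 = 2.2276 ≈ 2.23

2.23


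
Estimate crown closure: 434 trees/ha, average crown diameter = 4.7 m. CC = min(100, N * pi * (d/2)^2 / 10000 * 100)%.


(d/2)^2 = (4.7/2)^2 = 2.35^2 = 5.5225
Crown area = 3.141593 * 5.5225 = 17.3494 m^2
N * area / 10000 * 100 = 434 * 17.3494 / 10000 * 100 = 75.2964
CC = min(100, 75.2964) = 75.2964 ≈ 75.3%

75.3%


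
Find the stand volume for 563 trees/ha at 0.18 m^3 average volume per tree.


V_stand = 563 * 0.18 = 101.34 ≈ 101.3 m^3/ha

101.3 m^3/ha


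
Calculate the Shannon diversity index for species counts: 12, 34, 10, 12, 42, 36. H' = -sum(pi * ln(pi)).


Total N = 12 + 34 + 10 + 12 + 42 + 36 = 146
Per-species terms:
  p = 12/146 = 0.082192; ln(p) = -2.498697; p*ln(p) = 0.082192 * (-2.498697) = -0.205373
  p = 34/146 = 0.232877; ln(p) = -1.457245; p*ln(p) = 0.232877 * (-1.457245) = -0.339359
  p = 10/146 = 0.068493; ln(p) = -2.681024; p*ln(p) = 0.068493 * (-2.681024) = -0.183631
  p = 12/146 = 0.082192; ln(p) = -2.498697; p*ln(p) = 0.082192 * (-2.498697) = -0.205373
  p = 42/146 = 0.287671; ln(p) = -1.245938; p*ln(p) = 0.287671 * (-1.245938) = -0.358420
  p = 36/146 = 0.246575; ln(p) = -1.400089; p*ln(p) = 0.246575 * (-1.400089) = -0.345227
sum(p*ln(p)) = (-0.205373) + (-0.339359) + (-0.183631) + (-0.205373) + (-0.358420) + (-0.345227) = -1.637383
H' = -(-1.637383) = 1.637383 ≈ 1.6374

1.6374


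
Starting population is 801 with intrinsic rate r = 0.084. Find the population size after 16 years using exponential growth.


r*t = 0.084 * 16 = 1.344
exp(1.344) = 3.83435
N = 801 * 3.83435 = 3071.31 ≈ 3071

3071


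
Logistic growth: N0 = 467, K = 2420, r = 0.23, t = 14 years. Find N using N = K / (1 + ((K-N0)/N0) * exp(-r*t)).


(K - N0)/N0 = (2420 - 467)/467 = 1953/467 = 4.18201
r*t = 0.23 * 14 = 3.22; exp(-3.22) = 0.0399551
4.18201 * 0.0399551 = 0.167093
1 + 0.167093 = 1.16709
N = 2420 / 1.16709 = 2073.53 ≈ 2074

2074


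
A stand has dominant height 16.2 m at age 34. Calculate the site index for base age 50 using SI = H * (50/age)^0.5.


50/34 = 1.47059
(1.47059)^0.5 = 1.21268
SI = 16.2 * 1.21268 = 19.6454 ≈ 19.6 m

19.6 m


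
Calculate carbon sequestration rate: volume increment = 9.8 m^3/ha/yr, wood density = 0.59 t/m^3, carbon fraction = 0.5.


C = 9.8 * 0.59 * 0.5 = 2.891 ≈ 2.89 t C/ha/yr

2.89 t C/ha/yr


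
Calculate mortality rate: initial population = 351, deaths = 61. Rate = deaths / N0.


Mortality rate = 61 / 351 = 0.173789 ≈ 0.1738

0.1738


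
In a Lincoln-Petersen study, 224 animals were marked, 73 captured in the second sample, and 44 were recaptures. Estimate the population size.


N = M * C / R = 224 * 73 / 44 = 16352 / 44 = 371.64 ≈ 372

372 individuals


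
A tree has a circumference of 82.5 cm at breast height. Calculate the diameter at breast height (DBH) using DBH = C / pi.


DBH = C / pi = 82.5 / 3.141593 = 26.2606 ≈ 26.26 cm

26.26 cm


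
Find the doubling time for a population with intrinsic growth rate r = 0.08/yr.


td = ln(2) / 0.08 = 0.693147 / 0.08 = 8.66434 ≈ 8.7 years

8.7 years


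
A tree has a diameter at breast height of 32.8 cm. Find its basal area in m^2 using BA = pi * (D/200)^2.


D/200 = 32.8/200 = 0.164 m
(D/200)^2 = 0.164^2 = 0.026896
BA = 3.141593 * 0.026896 = 0.0844963 ≈ 0.0845 m^2

0.0845 m^2


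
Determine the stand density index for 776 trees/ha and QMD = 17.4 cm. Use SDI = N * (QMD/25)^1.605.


QMD/25 = 17.4/25 = 0.696
(0.696)^1.605 = exp(1.605 * ln(0.696)) = exp(1.605 * (-0.362406)) = exp(-0.581662) = 0.558969
SDI = 776 * 0.558969 = 433.760 ≈ 434

434


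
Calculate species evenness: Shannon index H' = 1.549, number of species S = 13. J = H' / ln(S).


ln(13) = 2.56495
J = H' / ln(S) = 1.549 / 2.56495 = 0.603910 ≈ 0.6039

0.6039


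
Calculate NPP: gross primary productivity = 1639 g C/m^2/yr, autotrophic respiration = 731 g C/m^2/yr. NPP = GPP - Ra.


NPP = GPP - Ra = 1639 - 731 = 908 g C/m^2/yr

908 g C/m^2/yr


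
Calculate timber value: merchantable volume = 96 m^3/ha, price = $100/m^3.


Value = 96 * 100 = $9600/ha

$9600/ha


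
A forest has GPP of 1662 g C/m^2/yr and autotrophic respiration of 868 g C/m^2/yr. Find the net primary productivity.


NPP = GPP - Ra = 1662 - 868 = 794 g C/m^2/yr

794 g C/m^2/yr


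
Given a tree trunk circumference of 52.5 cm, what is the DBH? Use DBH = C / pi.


DBH = C / pi = 52.5 / 3.141593 = 16.7113 ≈ 16.71 cm

16.71 cm


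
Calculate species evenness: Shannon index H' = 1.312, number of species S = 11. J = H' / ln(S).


ln(11) = 2.39790
J = H' / ln(S) = 1.312 / 2.39790 = 0.547145 ≈ 0.5471

0.5471


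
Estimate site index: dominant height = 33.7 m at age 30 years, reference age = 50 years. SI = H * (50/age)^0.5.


50/30 = 1.66667
(1.66667)^0.5 = 1.29100
SI = 33.7 * 1.29100 = 43.5067 ≈ 43.5 m

43.5 m


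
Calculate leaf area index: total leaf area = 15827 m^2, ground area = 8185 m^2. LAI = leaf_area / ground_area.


LAI = 15827 / 8185 = 1.9337 ≈ 1.93

1.93


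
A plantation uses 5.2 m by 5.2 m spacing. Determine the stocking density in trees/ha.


N = 10000 / 5.2^2 = 10000 / 27.04 = 369.822 ≈ 370 trees/ha

370 trees/ha


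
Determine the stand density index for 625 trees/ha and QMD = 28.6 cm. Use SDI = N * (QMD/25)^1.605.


QMD/25 = 28.6/25 = 1.144
(1.144)^1.605 = exp(1.605 * ln(1.144)) = exp(1.605 * 0.134531) = exp(0.215922) = 1.24101
SDI = 625 * 1.24101 = 775.631 ≈ 776

776


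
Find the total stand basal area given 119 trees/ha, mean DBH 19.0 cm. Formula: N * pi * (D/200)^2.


(D/200)^2 = (19.0/200)^2 = 0.095^2 = 0.009025
Individual BA = 3.141593 * 0.009025 = 0.0283529 m^2
Stand BA = 119 * 0.0283529 = 3.37400 ≈ 3.37 m^2/ha

3.37 m^2/ha


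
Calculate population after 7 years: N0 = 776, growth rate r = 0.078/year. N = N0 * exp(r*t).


r*t = 0.078 * 7 = 0.546
exp(0.546) = 1.72633
N = 776 * 1.72633 = 1339.63 ≈ 1340

1340


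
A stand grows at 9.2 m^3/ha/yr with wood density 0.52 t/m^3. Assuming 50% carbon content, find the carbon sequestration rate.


C = 9.2 * 0.52 * 0.5 = 2.392 ≈ 2.39 t C/ha/yr

2.39 t C/ha/yr


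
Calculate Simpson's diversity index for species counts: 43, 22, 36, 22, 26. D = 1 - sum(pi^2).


Total N = 43 + 22 + 36 + 22 + 26 = 149
Per-species terms:
  p = 43/149 = 0.288591; p^2 = 0.288591^2 = 0.083285
  p = 22/149 = 0.147651; p^2 = 0.147651^2 = 0.021801
  p = 36/149 = 0.241611; p^2 = 0.241611^2 = 0.058376
  p = 22/149 = 0.147651; p^2 = 0.147651^2 = 0.021801
  p = 26/149 = 0.174497; p^2 = 0.174497^2 = 0.030449
sum(p^2) = 0.083285 + 0.021801 + 0.058376 + 0.021801 + 0.030449 = 0.215712
D = 1 - 0.215712 = 0.784288 ≈ 0.7843

0.7843


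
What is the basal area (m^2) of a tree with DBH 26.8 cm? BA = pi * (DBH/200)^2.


D/200 = 26.8/200 = 0.134 m
(D/200)^2 = 0.134^2 = 0.017956
BA = 3.141593 * 0.017956 = 0.0564104 ≈ 0.0564 m^2

0.0564 m^2


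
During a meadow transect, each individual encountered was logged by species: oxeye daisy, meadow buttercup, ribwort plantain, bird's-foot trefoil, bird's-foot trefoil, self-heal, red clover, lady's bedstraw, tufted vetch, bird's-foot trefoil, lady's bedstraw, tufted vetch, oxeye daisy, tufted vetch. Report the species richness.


Total individuals logged = 14
Distinct species (count of individuals): oxeye daisy (2), meadow buttercup (1), ribwort plantain (1), bird's-foot trefoil (3), self-heal (1), red clover (1), lady's bedstraw (2), tufted vetch (3)
Species richness = number of distinct species = 8

8


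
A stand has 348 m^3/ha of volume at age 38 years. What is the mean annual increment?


MAI = 348 / 38 = 9.1579 ≈ 9.16 m^3/ha/yr

9.16 m^3/ha/yr


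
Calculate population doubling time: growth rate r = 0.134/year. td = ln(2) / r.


td = ln(2) / 0.134 = 0.693147 / 0.134 = 5.17274 ≈ 5.2 years

5.2 years


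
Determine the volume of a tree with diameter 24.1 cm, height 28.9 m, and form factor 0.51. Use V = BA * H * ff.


(D/200)^2 = (24.1/200)^2 = 0.1205^2 = 0.01452025
BA = 3.141593 * 0.01452025 = 0.0456167 m^2
V = 0.0456167 * 28.9 * 0.51 = 0.672345 ≈ 0.672 m^3

0.672 m^3


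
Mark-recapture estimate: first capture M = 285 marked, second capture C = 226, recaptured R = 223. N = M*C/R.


N = M * C / R = 285 * 226 / 223 = 64410 / 223 = 288.83 ≈ 289

289 individuals


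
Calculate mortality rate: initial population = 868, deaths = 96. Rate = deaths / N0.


Mortality rate = 96 / 868 = 0.110599 ≈ 0.1106

0.1106


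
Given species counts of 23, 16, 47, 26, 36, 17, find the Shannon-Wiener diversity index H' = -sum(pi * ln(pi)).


Total N = 23 + 16 + 47 + 26 + 36 + 17 = 165
Per-species terms:
  p = 23/165 = 0.139394; ln(p) = -1.970451; p*ln(p) = 0.139394 * (-1.970451) = -0.274669
  p = 16/165 = 0.096970; ln(p) = -2.333354; p*ln(p) = 0.096970 * (-2.333354) = -0.226265
  p = 47/165 = 0.284848; ln(p) = -1.255800; p*ln(p) = 0.284848 * (-1.255800) = -0.357712
  p = 26/165 = 0.157576; ln(p) = -1.847847; p*ln(p) = 0.157576 * (-1.847847) = -0.291176
  p = 36/165 = 0.218182; ln(p) = -1.522426; p*ln(p) = 0.218182 * (-1.522426) = -0.332166
  p = 17/165 = 0.103030; ln(p) = -2.272735; p*ln(p) = 0.103030 * (-2.272735) = -0.234160
sum(p*ln(p)) = (-0.274669) + (-0.226265) + (-0.357712) + (-0.291176) + (-0.332166) + (-0.234160) = -1.716148
H' = -(-1.716148) = 1.716148 ≈ 1.7161

1.7161


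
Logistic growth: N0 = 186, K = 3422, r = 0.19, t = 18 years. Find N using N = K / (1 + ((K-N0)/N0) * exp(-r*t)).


(K - N0)/N0 = (3422 - 186)/186 = 3236/186 = 17.3978
r*t = 0.19 * 18 = 3.42; exp(-3.42) = 0.0327124
17.3978 * 0.0327124 = 0.569124
1 + 0.569124 = 1.56912
N = 3422 / 1.56912 = 2180.84 ≈ 2181

2181


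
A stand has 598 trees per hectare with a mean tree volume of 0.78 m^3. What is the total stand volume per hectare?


V_stand = 598 * 0.78 = 466.44 ≈ 466.4 m^3/ha

466.4 m^3/ha


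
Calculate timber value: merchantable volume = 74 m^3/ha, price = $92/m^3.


Value = 74 * 92 = $6808/ha

$6808/ha
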